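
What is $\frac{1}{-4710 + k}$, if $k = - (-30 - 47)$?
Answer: $- \frac{1}{4633} \approx -0.00021584$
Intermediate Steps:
$k = 77$ ($k = \left(-1\right) \left(-77\right) = 77$)
$\frac{1}{-4710 + k} = \frac{1}{-4710 + 77} = \frac{1}{-4633} = - \frac{1}{4633}$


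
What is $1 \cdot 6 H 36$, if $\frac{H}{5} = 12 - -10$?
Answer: $23760$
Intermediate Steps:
$H = 110$ ($H = 5 \left(12 - -10\right) = 5 \left(12 + 10\right) = 5 \cdot 22 = 110$)
$1 \cdot 6 H 36 = 1 \cdot 6 \cdot 110 \cdot 36 = 6 \cdot 110 \cdot 36 = 660 \cdot 36 = 23760$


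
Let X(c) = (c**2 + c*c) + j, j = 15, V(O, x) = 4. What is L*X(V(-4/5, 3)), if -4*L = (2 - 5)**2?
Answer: -423/4 ≈ -105.75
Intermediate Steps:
L = -9/4 (L = -(2 - 5)**2/4 = -1/4*(-3)**2 = -1/4*9 = -9/4 ≈ -2.2500)
X(c) = 15 + 2*c**2 (X(c) = (c**2 + c*c) + 15 = (c**2 + c**2) + 15 = 2*c**2 + 15 = 15 + 2*c**2)
L*X(V(-4/5, 3)) = -9*(15 + 2*4**2)/4 = -9*(15 + 2*16)/4 = -9*(15 + 32)/4 = -9/4*47 = -423/4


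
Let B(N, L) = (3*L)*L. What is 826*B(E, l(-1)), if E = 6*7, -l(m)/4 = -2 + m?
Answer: 356832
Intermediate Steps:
l(m) = 8 - 4*m (l(m) = -4*(-2 + m) = 8 - 4*m)
E = 42
B(N, L) = 3*L²
826*B(E, l(-1)) = 826*(3*(8 - 4*(-1))²) = 826*(3*(8 + 4)²) = 826*(3*12²) = 826*(3*144) = 826*432 = 356832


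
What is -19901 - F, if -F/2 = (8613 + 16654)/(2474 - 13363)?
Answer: -216752523/10889 ≈ -19906.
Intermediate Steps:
F = 50534/10889 (F = -2*(8613 + 16654)/(2474 - 13363) = -50534/(-10889) = -50534*(-1)/10889 = -2*(-25267/10889) = 50534/10889 ≈ 4.6408)
-19901 - F = -19901 - 1*50534/10889 = -19901 - 50534/10889 = -216752523/10889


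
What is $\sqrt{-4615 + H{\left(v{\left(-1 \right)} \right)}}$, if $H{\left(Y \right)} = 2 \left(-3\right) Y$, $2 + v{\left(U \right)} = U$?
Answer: $i \sqrt{4597} \approx 67.801 i$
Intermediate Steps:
$v{\left(U \right)} = -2 + U$
$H{\left(Y \right)} = - 6 Y$
$\sqrt{-4615 + H{\left(v{\left(-1 \right)} \right)}} = \sqrt{-4615 - 6 \left(-2 - 1\right)} = \sqrt{-4615 - -18} = \sqrt{-4615 + 18} = \sqrt{-4597} = i \sqrt{4597}$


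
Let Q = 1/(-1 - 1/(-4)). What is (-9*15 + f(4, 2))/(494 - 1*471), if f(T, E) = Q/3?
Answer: -53/9 ≈ -5.8889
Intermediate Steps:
Q = -4/3 (Q = 1/(-1 - 1*(-1/4)) = 1/(-1 + 1/4) = 1/(-3/4) = -4/3 ≈ -1.3333)
f(T, E) = -4/9 (f(T, E) = -4/3/3 = -4/3*1/3 = -4/9)
(-9*15 + f(4, 2))/(494 - 1*471) = (-9*15 - 4/9)/(494 - 1*471) = (-135 - 4/9)/(494 - 471) = -1219/9/23 = -1219/9*1/23 = -53/9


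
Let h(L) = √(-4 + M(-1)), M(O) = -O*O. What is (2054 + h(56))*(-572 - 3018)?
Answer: -7373860 - 3590*I*√5 ≈ -7.3739e+6 - 8027.5*I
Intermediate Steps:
M(O) = -O²
h(L) = I*√5 (h(L) = √(-4 - 1*(-1)²) = √(-4 - 1*1) = √(-4 - 1) = √(-5) = I*√5)
(2054 + h(56))*(-572 - 3018) = (2054 + I*√5)*(-572 - 3018) = (2054 + I*√5)*(-3590) = -7373860 - 3590*I*√5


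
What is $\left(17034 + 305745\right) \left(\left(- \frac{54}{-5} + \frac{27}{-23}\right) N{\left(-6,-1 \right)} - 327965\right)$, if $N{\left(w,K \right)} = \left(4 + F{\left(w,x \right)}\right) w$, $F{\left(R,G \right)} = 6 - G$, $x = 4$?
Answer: $- \frac{12186788083233}{115} \approx -1.0597 \cdot 10^{11}$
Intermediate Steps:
$N{\left(w,K \right)} = 6 w$ ($N{\left(w,K \right)} = \left(4 + \left(6 - 4\right)\right) w = \left(4 + 2\right) w = 6 w$)
$\left(17034 + 305745\right) \left(\left(- \frac{54}{-5} + \frac{27}{-23}\right) N{\left(-6,-1 \right)} - 327965\right) = \left(17034 + 305745\right) \left(\left(- \frac{54}{-5} + \frac{27}{-23}\right) 6 \left(-6\right) - 327965\right) = 322779 \left(\left(\left(-54\right) \left(- \frac{1}{5}\right) + 27 \left(- \frac{1}{23}\right)\right) \left(-36\right) - 327965\right) = 322779 \left(\left(\frac{54}{5} - \frac{27}{23}\right) \left(-36\right) - 327965\right) = 322779 \left(\frac{1107}{115} \left(-36\right) - 327965\right) = 322779 \left(- \frac{39852}{115} - 327965\right) = 322779 \left(- \frac{37755827}{115}\right) = - \frac{12186788083233}{115}$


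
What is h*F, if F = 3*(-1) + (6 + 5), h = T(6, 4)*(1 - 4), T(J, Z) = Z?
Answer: -96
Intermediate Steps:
h = -12 (h = 4*(1 - 4) = 4*(-3) = -12)
F = 8 (F = -3 + 11 = 8)
h*F = -12*8 = -96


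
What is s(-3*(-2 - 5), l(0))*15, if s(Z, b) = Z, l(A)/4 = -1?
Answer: 315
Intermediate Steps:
l(A) = -4 (l(A) = 4*(-1) = -4)
s(-3*(-2 - 5), l(0))*15 = -3*(-2 - 5)*15 = -3*(-7)*15 = 21*15 = 315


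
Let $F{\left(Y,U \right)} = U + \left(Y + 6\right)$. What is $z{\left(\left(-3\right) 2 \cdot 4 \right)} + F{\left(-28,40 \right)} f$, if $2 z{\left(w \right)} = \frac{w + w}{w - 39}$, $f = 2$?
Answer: $\frac{764}{21} \approx 36.381$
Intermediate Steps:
$F{\left(Y,U \right)} = 6 + U + Y$ ($F{\left(Y,U \right)} = U + \left(6 + Y\right) = 6 + U + Y$)
$z{\left(w \right)} = \frac{w}{-39 + w}$ ($z{\left(w \right)} = \frac{\left(w + w\right) \frac{1}{w - 39}}{2} = \frac{2 w \frac{1}{-39 + w}}{2} = \frac{w}{-39 + w}$)
$z{\left(\left(-3\right) 2 \cdot 4 \right)} + F{\left(-28,40 \right)} f = \frac{\left(-3\right) 2 \cdot 4}{-39 + \left(-3\right) 2 \cdot 4} + \left(6 + 40 - 28\right) 2 = \frac{\left(-6\right) 4}{-39 - 24} + 18 \cdot 2 = - \frac{24}{-39 - 24} + 36 = - \frac{24}{-63} + 36 = \left(-24\right) \left(- \frac{1}{63}\right) + 36 = \frac{8}{21} + 36 = \frac{764}{21}$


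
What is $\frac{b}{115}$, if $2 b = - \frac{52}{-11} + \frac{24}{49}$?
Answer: $\frac{1406}{61985} \approx 0.022683$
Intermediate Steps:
$b = \frac{1406}{539}$ ($b = \frac{- \frac{52}{-11} + \frac{24}{49}}{2} = \frac{\left(-52\right) \left(- \frac{1}{11}\right) + 24 \cdot \frac{1}{49}}{2} = \frac{\frac{52}{11} + \frac{24}{49}}{2} = \frac{1}{2} \cdot \frac{2812}{539} = \frac{1406}{539} \approx 2.6085$)
$\frac{b}{115} = \frac{1}{115} \cdot \frac{1406}{539} = \frac{1406}{61985}$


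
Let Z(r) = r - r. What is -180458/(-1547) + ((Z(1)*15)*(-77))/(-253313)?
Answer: 180458/1547 ≈ 116.65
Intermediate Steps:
Z(r) = 0
-180458/(-1547) + ((Z(1)*15)*(-77))/(-253313) = -180458/(-1547) + ((0*15)*(-77))/(-253313) = -180458*(-1/1547) + (0*(-77))*(-1/253313) = 180458/1547 + 0*(-1/253313) = 180458/1547 + 0 = 180458/1547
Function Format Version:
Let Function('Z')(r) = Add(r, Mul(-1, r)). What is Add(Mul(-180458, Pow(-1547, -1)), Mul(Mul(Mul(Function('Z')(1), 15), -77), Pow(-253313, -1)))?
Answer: Rational(180458, 1547) ≈ 116.65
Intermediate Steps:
Function('Z')(r) = 0
Add(Mul(-180458, Pow(-1547, -1)), Mul(Mul(Mul(Function('Z')(1), 15), -77), Pow(-253313, -1))) = Add(Mul(-180458, Pow(-1547, -1)), Mul(Mul(Mul(0, 15), -77), Pow(-253313, -1))) = Add(Mul(-180458, Rational(-1, 1547)), Mul(Mul(0, -77), Rational(-1, 253313))) = Add(Rational(180458, 1547), Mul(0, Rational(-1, 253313))) = Add(Rational(180458, 1547), 0) = Rational(180458, 1547)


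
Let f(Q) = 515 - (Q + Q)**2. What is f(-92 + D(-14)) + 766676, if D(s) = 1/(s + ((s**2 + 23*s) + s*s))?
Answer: 574944943/784 ≈ 7.3335e+5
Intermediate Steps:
D(s) = 1/(2*s**2 + 24*s) (D(s) = 1/(s + ((s**2 + 23*s) + s**2)) = 1/(s + (2*s**2 + 23*s)) = 1/(2*s**2 + 24*s))
f(Q) = 515 - 4*Q**2 (f(Q) = 515 - (2*Q)**2 = 515 - 4*Q**2)
f(-92 + D(-14)) + 766676 = (515 - 4*(-92 + (1/2)/(-14*(12 - 14)))**2) + 766676 = (515 - 4*(-92 + (1/2)*(-1/14)/(-2))**2) + 766676 = (515 - 4*(-92 + (1/2)*(-1/14)*(-1/2))**2) + 766676 = (515 - 4*(-92 + 1/56)**2) + 766676 = (515 - 4*(-5151/56)**2) + 766676 = (515 - 4*26532801/3136) + 766676 = (515 - 26532801/784) + 766676 = -26129041/784 + 766676 = 574944943/784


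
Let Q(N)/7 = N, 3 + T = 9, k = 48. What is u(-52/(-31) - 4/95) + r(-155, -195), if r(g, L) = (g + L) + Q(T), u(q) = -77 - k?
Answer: -433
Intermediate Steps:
T = 6 (T = -3 + 9 = 6)
Q(N) = 7*N
u(q) = -125 (u(q) = -77 - 1*48 = -77 - 48 = -125)
r(g, L) = 42 + L + g (r(g, L) = (g + L) + 7*6 = (L + g) + 42 = 42 + L + g)
u(-52/(-31) - 4/95) + r(-155, -195) = -125 + (42 - 195 - 155) = -125 - 308 = -433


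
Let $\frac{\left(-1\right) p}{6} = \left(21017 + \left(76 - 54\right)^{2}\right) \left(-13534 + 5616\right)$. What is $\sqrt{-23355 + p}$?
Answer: $3 \sqrt{113494017} \approx 31960.0$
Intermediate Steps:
$p = 1021469508$ ($p = - 6 \left(21017 + \left(76 - 54\right)^{2}\right) \left(-13534 + 5616\right) = - 6 \left(21017 + 22^{2}\right) \left(-7918\right) = - 6 \left(21017 + 484\right) \left(-7918\right) = - 6 \cdot 21501 \left(-7918\right) = \left(-6\right) \left(-170244918\right) = 1021469508$)
$\sqrt{-23355 + p} = \sqrt{-23355 + 1021469508} = \sqrt{1021446153} = 3 \sqrt{113494017}$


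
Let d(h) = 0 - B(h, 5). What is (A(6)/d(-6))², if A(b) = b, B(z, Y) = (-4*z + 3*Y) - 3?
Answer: 1/36 ≈ 0.027778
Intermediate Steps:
B(z, Y) = -3 - 4*z + 3*Y
d(h) = -12 + 4*h (d(h) = 0 - (-3 - 4*h + 3*5) = 0 - (-3 - 4*h + 15) = 0 - (12 - 4*h) = 0 + (-12 + 4*h) = -12 + 4*h)
(A(6)/d(-6))² = (6/(-12 + 4*(-6)))² = (6/(-12 - 24))² = (6/(-36))² = (6*(-1/36))² = (-⅙)² = 1/36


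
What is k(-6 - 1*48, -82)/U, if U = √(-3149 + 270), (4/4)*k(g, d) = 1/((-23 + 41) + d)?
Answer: I*√2879/184256 ≈ 0.00029121*I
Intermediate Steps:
k(g, d) = 1/(18 + d) (k(g, d) = 1/((-23 + 41) + d) = 1/(18 + d))
U = I*√2879 (U = √(-2879) = I*√2879 ≈ 53.656*I)
k(-6 - 1*48, -82)/U = 1/((18 - 82)*((I*√2879))) = (-I*√2879/2879)/(-64) = -(-1)*I*√2879/184256 = I*√2879/184256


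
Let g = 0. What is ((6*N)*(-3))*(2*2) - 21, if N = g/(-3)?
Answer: -21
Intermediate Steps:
N = 0 (N = 0/(-3) = 0*(-⅓) = 0)
((6*N)*(-3))*(2*2) - 21 = ((6*0)*(-3))*(2*2) - 21 = (0*(-3))*4 - 21 = 0*4 - 21 = 0 - 21 = -21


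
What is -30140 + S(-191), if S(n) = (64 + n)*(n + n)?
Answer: 18374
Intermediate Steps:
S(n) = 2*n*(64 + n) (S(n) = (64 + n)*(2*n) = 2*n*(64 + n))
-30140 + S(-191) = -30140 + 2*(-191)*(64 - 191) = -30140 + 2*(-191)*(-127) = -30140 + 48514 = 18374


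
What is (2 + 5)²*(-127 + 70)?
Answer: -2793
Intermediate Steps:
(2 + 5)²*(-127 + 70) = 7²*(-57) = 49*(-57) = -2793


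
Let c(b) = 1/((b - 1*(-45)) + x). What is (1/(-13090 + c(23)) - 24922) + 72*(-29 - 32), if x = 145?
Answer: -81732386279/2788169 ≈ -29314.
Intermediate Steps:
c(b) = 1/(190 + b) (c(b) = 1/((b - 1*(-45)) + 145) = 1/((b + 45) + 145) = 1/((45 + b) + 145) = 1/(190 + b))
(1/(-13090 + c(23)) - 24922) + 72*(-29 - 32) = (1/(-13090 + 1/(190 + 23)) - 24922) + 72*(-29 - 32) = (1/(-13090 + 1/213) - 24922) + 72*(-61) = (1/(-13090 + 1/213) - 24922) - 4392 = (1/(-2788169/213) - 24922) - 4392 = (-213/2788169 - 24922) - 4392 = -69486748031/2788169 - 4392 = -81732386279/2788169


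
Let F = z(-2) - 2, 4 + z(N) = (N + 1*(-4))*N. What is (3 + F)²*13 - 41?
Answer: 1012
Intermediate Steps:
z(N) = -4 + N*(-4 + N) (z(N) = -4 + (N + 1*(-4))*N = -4 + (N - 4)*N = -4 + (-4 + N)*N = -4 + N*(-4 + N))
F = 6 (F = (-4 + (-2)² - 4*(-2)) - 2 = (-4 + 4 + 8) - 2 = 8 - 2 = 6)
(3 + F)²*13 - 41 = (3 + 6)²*13 - 41 = 9²*13 - 41 = 81*13 - 41 = 1053 - 41 = 1012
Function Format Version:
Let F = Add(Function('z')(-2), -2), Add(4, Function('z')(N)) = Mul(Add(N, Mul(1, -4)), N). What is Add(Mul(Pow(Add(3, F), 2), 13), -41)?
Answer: 1012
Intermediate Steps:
Function('z')(N) = Add(-4, Mul(N, Add(-4, N))) (Function('z')(N) = Add(-4, Mul(Add(N, Mul(1, -4)), N)) = Add(-4, Mul(Add(N, -4), N)) = Add(-4, Mul(Add(-4, N), N)) = Add(-4, Mul(N, Add(-4, N))))
F = 6 (F = Add(Add(-4, Pow(-2, 2), Mul(-4, -2)), -2) = Add(Add(-4, 4, 8), -2) = Add(8, -2) = 6)
Add(Mul(Pow(Add(3, F), 2), 13), -41) = Add(Mul(Pow(Add(3, 6), 2), 13), -41) = Add(Mul(Pow(9, 2), 13), -41) = Add(Mul(81, 13), -41) = Add(1053, -41) = 1012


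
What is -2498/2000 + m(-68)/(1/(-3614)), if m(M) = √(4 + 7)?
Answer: -1249/1000 - 3614*√11 ≈ -11988.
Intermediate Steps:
m(M) = √11
-2498/2000 + m(-68)/(1/(-3614)) = -2498/2000 + √11/(1/(-3614)) = -2498*1/2000 + √11/(-1/3614) = -1249/1000 + √11*(-3614) = -1249/1000 - 3614*√11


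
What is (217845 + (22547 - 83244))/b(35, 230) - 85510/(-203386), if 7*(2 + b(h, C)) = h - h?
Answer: -7990383027/101693 ≈ -78574.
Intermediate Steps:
b(h, C) = -2 (b(h, C) = -2 + (h - h)/7 = -2 + (⅐)*0 = -2 + 0 = -2)
(217845 + (22547 - 83244))/b(35, 230) - 85510/(-203386) = (217845 + (22547 - 83244))/(-2) - 85510/(-203386) = (217845 - 60697)*(-½) - 85510*(-1/203386) = 157148*(-½) + 42755/101693 = -78574 + 42755/101693 = -7990383027/101693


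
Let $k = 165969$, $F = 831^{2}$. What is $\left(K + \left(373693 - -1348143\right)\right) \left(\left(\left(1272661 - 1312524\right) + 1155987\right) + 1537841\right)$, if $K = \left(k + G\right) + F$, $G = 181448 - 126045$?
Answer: $6989930744085$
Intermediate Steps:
$F = 690561$
$G = 55403$
$K = 911933$ ($K = \left(165969 + 55403\right) + 690561 = 221372 + 690561 = 911933$)
$\left(K + \left(373693 - -1348143\right)\right) \left(\left(\left(1272661 - 1312524\right) + 1155987\right) + 1537841\right) = \left(911933 + \left(373693 - -1348143\right)\right) \left(\left(\left(1272661 - 1312524\right) + 1155987\right) + 1537841\right) = \left(911933 + \left(373693 + 1348143\right)\right) \left(\left(-39863 + 1155987\right) + 1537841\right) = \left(911933 + 1721836\right) \left(1116124 + 1537841\right) = 2633769 \cdot 2653965 = 6989930744085$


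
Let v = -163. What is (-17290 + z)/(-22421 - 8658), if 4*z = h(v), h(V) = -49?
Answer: 69209/124316 ≈ 0.55672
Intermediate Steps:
z = -49/4 (z = (1/4)*(-49) = -49/4 ≈ -12.250)
(-17290 + z)/(-22421 - 8658) = (-17290 - 49/4)/(-22421 - 8658) = -69209/4/(-31079) = -69209/4*(-1/31079) = 69209/124316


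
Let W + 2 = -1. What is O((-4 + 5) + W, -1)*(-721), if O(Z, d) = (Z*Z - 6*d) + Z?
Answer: -5768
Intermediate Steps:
W = -3 (W = -2 - 1 = -3)
O(Z, d) = Z + Z² - 6*d (O(Z, d) = (Z² - 6*d) + Z = Z + Z² - 6*d)
O((-4 + 5) + W, -1)*(-721) = (((-4 + 5) - 3) + ((-4 + 5) - 3)² - 6*(-1))*(-721) = ((1 - 3) + (1 - 3)² + 6)*(-721) = (-2 + (-2)² + 6)*(-721) = (-2 + 4 + 6)*(-721) = 8*(-721) = -5768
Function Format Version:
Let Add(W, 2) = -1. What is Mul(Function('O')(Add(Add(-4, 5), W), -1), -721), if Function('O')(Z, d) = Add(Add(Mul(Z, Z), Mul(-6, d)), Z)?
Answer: -5768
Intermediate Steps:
W = -3 (W = Add(-2, -1) = -3)
Function('O')(Z, d) = Add(Z, Pow(Z, 2), Mul(-6, d)) (Function('O')(Z, d) = Add(Add(Pow(Z, 2), Mul(-6, d)), Z) = Add(Z, Pow(Z, 2), Mul(-6, d)))
Mul(Function('O')(Add(Add(-4, 5), W), -1), -721) = Mul(Add(Add(Add(-4, 5), -3), Pow(Add(Add(-4, 5), -3), 2), Mul(-6, -1)), -721) = Mul(Add(Add(1, -3), Pow(Add(1, -3), 2), 6), -721) = Mul(Add(-2, Pow(-2, 2), 6), -721) = Mul(Add(-2, 4, 6), -721) = Mul(8, -721) = -5768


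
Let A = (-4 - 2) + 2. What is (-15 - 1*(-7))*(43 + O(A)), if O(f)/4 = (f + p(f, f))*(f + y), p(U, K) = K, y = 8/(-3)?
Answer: -6152/3 ≈ -2050.7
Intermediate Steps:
y = -8/3 (y = 8*(-⅓) = -8/3 ≈ -2.6667)
A = -4 (A = -6 + 2 = -4)
O(f) = 8*f*(-8/3 + f) (O(f) = 4*((f + f)*(f - 8/3)) = 4*((2*f)*(-8/3 + f)) = 4*(2*f*(-8/3 + f)) = 8*f*(-8/3 + f))
(-15 - 1*(-7))*(43 + O(A)) = (-15 - 1*(-7))*(43 + (8/3)*(-4)*(-8 + 3*(-4))) = (-15 + 7)*(43 + (8/3)*(-4)*(-8 - 12)) = -8*(43 + (8/3)*(-4)*(-20)) = -8*(43 + 640/3) = -8*769/3 = -6152/3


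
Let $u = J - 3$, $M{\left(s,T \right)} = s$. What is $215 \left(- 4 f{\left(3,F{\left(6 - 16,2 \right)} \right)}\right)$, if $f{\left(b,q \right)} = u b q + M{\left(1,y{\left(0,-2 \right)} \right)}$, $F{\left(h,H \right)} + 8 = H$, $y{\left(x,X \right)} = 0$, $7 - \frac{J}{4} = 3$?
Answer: $200380$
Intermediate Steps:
$J = 16$ ($J = 28 - 12 = 16$)
$F{\left(h,H \right)} = -8 + H$
$u = 13$ ($u = 16 - 3 = 13$)
$f{\left(b,q \right)} = 1 + 13 b q$ ($f{\left(b,q \right)} = 13 b q + 1 = 1 + 13 b q$)
$215 \left(- 4 f{\left(3,F{\left(6 - 16,2 \right)} \right)}\right) = 215 \left(- 4 \left(1 + 13 \cdot 3 \left(-8 + 2\right)\right)\right) = 215 \left(- 4 \left(1 + 13 \cdot 3 \left(-6\right)\right)\right) = 215 \left(- 4 \left(1 - 234\right)\right) = 215 \left(\left(-4\right) \left(-233\right)\right) = 215 \cdot 932 = 200380$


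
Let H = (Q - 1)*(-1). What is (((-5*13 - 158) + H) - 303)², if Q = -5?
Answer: 270400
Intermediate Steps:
H = 6 (H = (-5 - 1)*(-1) = -6*(-1) = 6)
(((-5*13 - 158) + H) - 303)² = (((-5*13 - 158) + 6) - 303)² = (((-65 - 158) + 6) - 303)² = ((-223 + 6) - 303)² = (-217 - 303)² = (-520)² = 270400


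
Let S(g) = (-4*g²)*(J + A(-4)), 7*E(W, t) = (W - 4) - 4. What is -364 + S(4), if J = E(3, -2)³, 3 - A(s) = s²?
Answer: 168524/343 ≈ 491.32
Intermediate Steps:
E(W, t) = -8/7 + W/7 (E(W, t) = ((W - 4) - 4)/7 = ((-4 + W) - 4)/7 = (-8 + W)/7 = -8/7 + W/7)
A(s) = 3 - s²
J = -125/343 (J = (-8/7 + (⅐)*3)³ = (-8/7 + 3/7)³ = (-5/7)³ = -125/343 ≈ -0.36443)
S(g) = 18336*g²/343 (S(g) = (-4*g²)*(-125/343 + (3 - 1*(-4)²)) = (-4*g²)*(-125/343 + (3 - 1*16)) = (-4*g²)*(-125/343 + (3 - 16)) = (-4*g²)*(-125/343 - 13) = -4*g²*(-4584/343) = 18336*g²/343)
-364 + S(4) = -364 + (18336/343)*4² = -364 + (18336/343)*16 = -364 + 293376/343 = 168524/343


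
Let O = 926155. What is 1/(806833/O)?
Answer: 926155/806833 ≈ 1.1479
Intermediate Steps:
1/(806833/O) = 1/(806833/926155) = 926155/806833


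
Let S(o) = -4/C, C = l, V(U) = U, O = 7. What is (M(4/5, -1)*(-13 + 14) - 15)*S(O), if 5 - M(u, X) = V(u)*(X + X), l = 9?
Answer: 56/15 ≈ 3.7333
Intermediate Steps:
C = 9
M(u, X) = 5 - 2*X*u (M(u, X) = 5 - u*(X + X) = 5 - u*2*X = 5 - 2*X*u)
S(o) = -4/9
(M(4/5, -1)*(-13 + 14) - 15)*S(O) = ((5 - 2*(-1)*4/5)*(-13 + 14) - 15)*(-4/9) = ((5 - 2*(-1)*4*(⅕))*1 - 15)*(-4/9) = ((5 - 2*(-1)*⅘)*1 - 15)*(-4/9) = ((5 + 8/5)*1 - 15)*(-4/9) = ((33/5)*1 - 15)*(-4/9) = (33/5 - 15)*(-4/9) = -42/5*(-4/9) = 56/15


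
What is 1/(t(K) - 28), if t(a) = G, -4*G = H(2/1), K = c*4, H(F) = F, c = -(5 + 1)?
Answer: -2/57 ≈ -0.035088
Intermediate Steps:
c = -6 (c = -1*6 = -6)
K = -24 (K = -6*4 = -24)
G = -1/2 (G = -1/(2*1) = -1/2 ≈ -0.50000)
t(a) = -1/2
1/(t(K) - 28) = 1/(-1/2 - 28) = 1/(-57/2) = -2/57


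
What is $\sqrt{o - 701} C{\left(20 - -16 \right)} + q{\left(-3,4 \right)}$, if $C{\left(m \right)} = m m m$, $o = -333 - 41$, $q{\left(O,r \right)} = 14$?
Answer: $14 + 233280 i \sqrt{43} \approx 14.0 + 1.5297 \cdot 10^{6} i$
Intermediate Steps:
$o = -374$ ($o = -333 - 41 = -374$)
$C{\left(m \right)} = m^{3}$ ($C{\left(m \right)} = m^{2} m = m^{3}$)
$\sqrt{o - 701} C{\left(20 - -16 \right)} + q{\left(-3,4 \right)} = \sqrt{-374 - 701} \left(20 - -16\right)^{3} + 14 = \sqrt{-1075} \left(20 + 16\right)^{3} + 14 = 5 i \sqrt{43} \cdot 36^{3} + 14 = 5 i \sqrt{43} \cdot 46656 + 14 = 233280 i \sqrt{43} + 14 = 14 + 233280 i \sqrt{43}$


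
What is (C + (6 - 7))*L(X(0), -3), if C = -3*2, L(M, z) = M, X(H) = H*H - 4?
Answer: 28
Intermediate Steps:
X(H) = -4 + H**2 (X(H) = H**2 - 4 = -4 + H**2)
C = -6
(C + (6 - 7))*L(X(0), -3) = (-6 + (6 - 7))*(-4 + 0**2) = (-6 - 1)*(-4 + 0) = -7*(-4) = 28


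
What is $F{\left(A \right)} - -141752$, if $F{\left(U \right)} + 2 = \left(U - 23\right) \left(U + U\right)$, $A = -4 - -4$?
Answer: $141750$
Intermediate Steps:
$A = 0$ ($A = -4 + 4 = 0$)
$F{\left(U \right)} = -2 + 2 U \left(-23 + U\right)$ ($F{\left(U \right)} = -2 + \left(U - 23\right) \left(U + U\right) = -2 + \left(-23 + U\right) 2 U = -2 + 2 U \left(-23 + U\right)$)
$F{\left(A \right)} - -141752 = \left(-2 - 0 + 2 \cdot 0^{2}\right) - -141752 = \left(-2 + 0 + 2 \cdot 0\right) + 141752 = \left(-2 + 0 + 0\right) + 141752 = -2 + 141752 = 141750$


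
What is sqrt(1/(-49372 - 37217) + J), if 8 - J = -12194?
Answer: sqrt(1129461546413)/9621 ≈ 110.46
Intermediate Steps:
J = 12202 (J = 8 - 1*(-12194) = 8 + 12194 = 12202)
sqrt(1/(-49372 - 37217) + J) = sqrt(1/(-49372 - 37217) + 12202) = sqrt(1/(-86589) + 12202) = sqrt(-1/86589 + 12202) = sqrt(1056558977/86589) = sqrt(1129461546413)/9621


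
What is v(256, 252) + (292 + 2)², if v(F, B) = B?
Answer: 86688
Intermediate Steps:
v(256, 252) + (292 + 2)² = 252 + (292 + 2)² = 252 + 294² = 252 + 86436 = 86688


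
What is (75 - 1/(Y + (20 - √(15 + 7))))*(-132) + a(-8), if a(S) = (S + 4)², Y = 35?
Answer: -899224/91 + 4*√22/91 ≈ -9881.4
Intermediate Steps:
a(S) = (4 + S)²
(75 - 1/(Y + (20 - √(15 + 7))))*(-132) + a(-8) = (75 - 1/(35 + (20 - √(15 + 7))))*(-132) + (4 - 8)² = (75 - 1/(35 + (20 - √22)))*(-132) + (-4)² = (75 - 1/(55 - √22))*(-132) + 16 = (-9900 + 132/(55 - √22)) + 16 = -9884 + 132/(55 - √22)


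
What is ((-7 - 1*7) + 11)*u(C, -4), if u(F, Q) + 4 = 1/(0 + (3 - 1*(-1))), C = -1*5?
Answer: 45/4 ≈ 11.250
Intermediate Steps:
C = -5
u(F, Q) = -15/4 (u(F, Q) = -4 + 1/(0 + (3 - 1*(-1))) = -4 + 1/(0 + (3 + 1)) = -4 + 1/(0 + 4) = -4 + 1/4 = -15/4)
((-7 - 1*7) + 11)*u(C, -4) = ((-7 - 1*7) + 11)*(-15/4) = ((-7 - 7) + 11)*(-15/4) = (-14 + 11)*(-15/4) = -3*(-15/4) = 45/4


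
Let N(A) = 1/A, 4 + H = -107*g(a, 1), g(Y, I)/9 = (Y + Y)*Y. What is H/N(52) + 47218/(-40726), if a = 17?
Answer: -589389464977/20363 ≈ -2.8944e+7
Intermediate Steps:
g(Y, I) = 18*Y² (g(Y, I) = 9*((Y + Y)*Y) = 9*((2*Y)*Y) = 9*(2*Y²) = 18*Y²)
H = -556618 (H = -4 - 1926*17² = -4 - 1926*289 = -4 - 107*5202 = -4 - 556614 = -556618)
H/N(52) + 47218/(-40726) = -556618/(1/52) + 47218/(-40726) = -556618/1/52 + 47218*(-1/40726) = -556618*52 - 23609/20363 = -28944136 - 23609/20363 = -589389464977/20363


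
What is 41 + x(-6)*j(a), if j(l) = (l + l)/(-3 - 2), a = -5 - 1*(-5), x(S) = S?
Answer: 41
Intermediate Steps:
a = 0 (a = -5 + 5 = 0)
j(l) = -2*l/5 (j(l) = (2*l)/(-5) = (2*l)*(-⅕) = -2*l/5)
41 + x(-6)*j(a) = 41 - (-12)*0/5 = 41 - 6*0 = 41 + 0 = 41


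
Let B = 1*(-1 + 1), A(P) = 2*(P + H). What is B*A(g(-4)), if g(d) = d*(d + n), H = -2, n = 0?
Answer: 0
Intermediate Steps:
g(d) = d**2 (g(d) = d*(d + 0) = d*d = d**2)
A(P) = -4 + 2*P (A(P) = 2*(P - 2) = 2*(-2 + P) = -4 + 2*P)
B = 0 (B = 1*0 = 0)
B*A(g(-4)) = 0*(-4 + 2*(-4)**2) = 0*(-4 + 2*16) = 0*(-4 + 32) = 0*28 = 0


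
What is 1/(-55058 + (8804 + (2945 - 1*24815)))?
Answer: -1/68124 ≈ -1.4679e-5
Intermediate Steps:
1/(-55058 + (8804 + (2945 - 1*24815))) = 1/(-55058 + (8804 + (2945 - 24815))) = 1/(-55058 + (8804 - 21870)) = 1/(-55058 - 13066) = 1/(-68124) = -1/68124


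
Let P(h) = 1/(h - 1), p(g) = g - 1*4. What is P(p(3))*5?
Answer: -5/2 ≈ -2.5000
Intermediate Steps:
p(g) = -4 + g (p(g) = g - 4 = -4 + g)
P(h) = 1/(-1 + h)
P(p(3))*5 = 5/(-1 + (-4 + 3)) = 5/(-1 - 1) = 5/(-2) = -1/2*5 = -5/2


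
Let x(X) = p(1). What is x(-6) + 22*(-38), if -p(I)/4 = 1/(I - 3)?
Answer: -834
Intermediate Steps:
p(I) = -4/(-3 + I) (p(I) = -4/(I - 3) = -4/(-3 + I))
x(X) = 2 (x(X) = -4/(-3 + 1) = -4/(-2) = -4*(-½) = 2)
x(-6) + 22*(-38) = 2 + 22*(-38) = 2 - 836 = -834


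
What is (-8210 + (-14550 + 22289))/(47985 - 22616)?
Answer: -471/25369 ≈ -0.018566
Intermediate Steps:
(-8210 + (-14550 + 22289))/(47985 - 22616) = (-8210 + 7739)/25369 = -471*1/25369 = -471/25369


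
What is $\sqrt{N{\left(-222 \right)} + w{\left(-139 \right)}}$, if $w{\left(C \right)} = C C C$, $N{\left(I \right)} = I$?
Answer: $i \sqrt{2685841} \approx 1638.9 i$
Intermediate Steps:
$w{\left(C \right)} = C^{3}$ ($w{\left(C \right)} = C^{2} C = C^{3}$)
$\sqrt{N{\left(-222 \right)} + w{\left(-139 \right)}} = \sqrt{-222 + \left(-139\right)^{3}} = \sqrt{-222 - 2685619} = \sqrt{-2685841} = i \sqrt{2685841}$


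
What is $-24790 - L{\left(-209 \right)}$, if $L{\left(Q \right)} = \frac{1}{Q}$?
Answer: $- \frac{5181109}{209} \approx -24790.0$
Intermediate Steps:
$-24790 - L{\left(-209 \right)} = -24790 - \frac{1}{-209} = -24790 - - \frac{1}{209} = -24790 + \frac{1}{209} = - \frac{5181109}{209}$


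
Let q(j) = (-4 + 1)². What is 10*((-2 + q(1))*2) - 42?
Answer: 98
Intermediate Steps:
q(j) = 9 (q(j) = (-3)² = 9)
10*((-2 + q(1))*2) - 42 = 10*((-2 + 9)*2) - 42 = 10*(7*2) - 42 = 10*14 - 42 = 140 - 42 = 98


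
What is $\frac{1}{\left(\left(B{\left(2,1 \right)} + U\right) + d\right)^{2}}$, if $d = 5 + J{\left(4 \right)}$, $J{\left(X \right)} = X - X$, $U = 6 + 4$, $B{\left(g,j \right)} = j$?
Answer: $\frac{1}{256} \approx 0.0039063$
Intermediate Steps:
$U = 10$
$J{\left(X \right)} = 0$
$d = 5$ ($d = 5 + 0 = 5$)
$\frac{1}{\left(\left(B{\left(2,1 \right)} + U\right) + d\right)^{2}} = \frac{1}{\left(\left(1 + 10\right) + 5\right)^{2}} = \frac{1}{\left(11 + 5\right)^{2}} = \frac{1}{16^{2}} = \frac{1}{256}$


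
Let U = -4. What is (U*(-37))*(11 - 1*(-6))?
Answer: 2516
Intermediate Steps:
(U*(-37))*(11 - 1*(-6)) = (-4*(-37))*(11 - 1*(-6)) = 148*(11 + 6) = 148*17 = 2516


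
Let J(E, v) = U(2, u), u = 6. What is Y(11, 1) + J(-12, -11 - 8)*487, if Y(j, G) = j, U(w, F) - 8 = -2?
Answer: 2933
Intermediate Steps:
U(w, F) = 6 (U(w, F) = 8 - 2 = 6)
J(E, v) = 6
Y(11, 1) + J(-12, -11 - 8)*487 = 11 + 6*487 = 11 + 2922 = 2933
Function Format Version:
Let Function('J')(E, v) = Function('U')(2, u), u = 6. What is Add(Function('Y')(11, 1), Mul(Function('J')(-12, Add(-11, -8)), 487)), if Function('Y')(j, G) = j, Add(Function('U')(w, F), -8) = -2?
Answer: 2933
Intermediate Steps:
Function('U')(w, F) = 6 (Function('U')(w, F) = Add(8, -2) = 6)
Function('J')(E, v) = 6
Add(Function('Y')(11, 1), Mul(Function('J')(-12, Add(-11, -8)), 487)) = Add(11, Mul(6, 487)) = Add(11, 2922) = 2933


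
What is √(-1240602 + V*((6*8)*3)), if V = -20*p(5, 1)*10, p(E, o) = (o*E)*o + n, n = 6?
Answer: I*√1557402 ≈ 1248.0*I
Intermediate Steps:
p(E, o) = 6 + E*o² (p(E, o) = (o*E)*o + 6 = (E*o)*o + 6 = E*o² + 6 = 6 + E*o²)
V = -2200 (V = -20*(6 + 5*1²)*10 = -20*(6 + 5*1)*10 = -20*(6 + 5)*10 = -20*11*10 = -220*10 = -2200)
√(-1240602 + V*((6*8)*3)) = √(-1240602 - 2200*6*8*3) = √(-1240602 - 105600*3) = √(-1240602 - 2200*144) = √(-1240602 - 316800) = √(-1557402) = I*√1557402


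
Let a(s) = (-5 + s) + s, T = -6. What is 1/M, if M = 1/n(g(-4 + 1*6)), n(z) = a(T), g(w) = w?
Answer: -17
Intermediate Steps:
a(s) = -5 + 2*s
n(z) = -17 (n(z) = -5 + 2*(-6) = -5 - 12 = -17)
M = -1/17 (M = 1/(-17) = -1/17 ≈ -0.058824)
1/M = 1/(-1/17) = -17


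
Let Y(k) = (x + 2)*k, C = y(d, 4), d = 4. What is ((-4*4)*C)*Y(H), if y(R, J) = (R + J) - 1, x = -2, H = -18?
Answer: 0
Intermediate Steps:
y(R, J) = -1 + J + R (y(R, J) = (J + R) - 1 = -1 + J + R)
C = 7 (C = -1 + 4 + 4 = 7)
Y(k) = 0 (Y(k) = (-2 + 2)*k = 0*k = 0)
((-4*4)*C)*Y(H) = (-4*4*7)*0 = -16*7*0 = -112*0 = 0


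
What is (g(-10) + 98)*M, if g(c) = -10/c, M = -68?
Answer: -6732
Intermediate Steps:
(g(-10) + 98)*M = (-10/(-10) + 98)*(-68) = (-10*(-1/10) + 98)*(-68) = (1 + 98)*(-68) = 99*(-68) = -6732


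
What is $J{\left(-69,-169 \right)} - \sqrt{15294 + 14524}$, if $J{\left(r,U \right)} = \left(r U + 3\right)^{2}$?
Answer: $136048896 - \sqrt{29818} \approx 1.3605 \cdot 10^{8}$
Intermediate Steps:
$J{\left(r,U \right)} = \left(3 + U r\right)^{2}$ ($J{\left(r,U \right)} = \left(U r + 3\right)^{2} = \left(3 + U r\right)^{2}$)
$J{\left(-69,-169 \right)} - \sqrt{15294 + 14524} = \left(3 - -11661\right)^{2} - \sqrt{15294 + 14524} = \left(3 + 11661\right)^{2} - \sqrt{29818} = 11664^{2} - \sqrt{29818} = 136048896 - \sqrt{29818}$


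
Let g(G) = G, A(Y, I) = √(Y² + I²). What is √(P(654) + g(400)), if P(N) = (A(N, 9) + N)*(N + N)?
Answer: 2*√(213958 + 981*√47533) ≈ 1308.2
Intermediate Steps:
A(Y, I) = √(I² + Y²)
P(N) = 2*N*(N + √(81 + N²)) (P(N) = (√(9² + N²) + N)*(N + N) = (√(81 + N²) + N)*(2*N) = (N + √(81 + N²))*(2*N) = 2*N*(N + √(81 + N²)))
√(P(654) + g(400)) = √(2*654*(654 + √(81 + 654²)) + 400) = √(2*654*(654 + √(81 + 427716)) + 400) = √(2*654*(654 + √427797) + 400) = √(2*654*(654 + 3*√47533) + 400) = √((855432 + 3924*√47533) + 400) = √(855832 + 3924*√47533)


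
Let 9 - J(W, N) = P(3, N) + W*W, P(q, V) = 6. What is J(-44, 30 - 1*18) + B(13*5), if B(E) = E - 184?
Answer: -2052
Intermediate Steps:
J(W, N) = 3 - W**2 (J(W, N) = 9 - (6 + W*W) = 9 - (6 + W**2) = 9 + (-6 - W**2) = 3 - W**2)
B(E) = -184 + E
J(-44, 30 - 1*18) + B(13*5) = (3 - 1*(-44)**2) + (-184 + 13*5) = (3 - 1*1936) + (-184 + 65) = (3 - 1936) - 119 = -1933 - 119 = -2052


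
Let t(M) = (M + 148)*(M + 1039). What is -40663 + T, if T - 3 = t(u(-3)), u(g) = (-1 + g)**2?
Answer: 132360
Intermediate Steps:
t(M) = (148 + M)*(1039 + M)
T = 173023 (T = 3 + (153772 + ((-1 - 3)**2)**2 + 1187*(-1 - 3)**2) = 3 + (153772 + ((-4)**2)**2 + 1187*(-4)**2) = 3 + (153772 + 16**2 + 1187*16) = 3 + (153772 + 256 + 18992) = 3 + 173020 = 173023)
-40663 + T = -40663 + 173023 = 132360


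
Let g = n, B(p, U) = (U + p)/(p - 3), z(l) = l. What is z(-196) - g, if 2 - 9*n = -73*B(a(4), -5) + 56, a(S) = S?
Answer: -1637/9 ≈ -181.89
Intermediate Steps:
B(p, U) = (U + p)/(-3 + p)
n = -127/9 (n = 2/9 - (-73*(-5 + 4)/(-3 + 4) + 56)/9 = 2/9 - (-73*(-1)/1 + 56)/9 = 2/9 - (-73*(-1) + 56)/9 = 2/9 - (73 + 56)/9 = 2/9 - 1/9*129 = 2/9 - 43/3 = -127/9 ≈ -14.111)
g = -127/9 ≈ -14.111
z(-196) - g = -196 - 1*(-127/9) = -196 + 127/9 = -1637/9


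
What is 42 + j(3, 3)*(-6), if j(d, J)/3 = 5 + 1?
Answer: -66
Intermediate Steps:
j(d, J) = 18 (j(d, J) = 3*(5 + 1) = 3*6 = 18)
42 + j(3, 3)*(-6) = 42 + 18*(-6) = 42 - 108 = -66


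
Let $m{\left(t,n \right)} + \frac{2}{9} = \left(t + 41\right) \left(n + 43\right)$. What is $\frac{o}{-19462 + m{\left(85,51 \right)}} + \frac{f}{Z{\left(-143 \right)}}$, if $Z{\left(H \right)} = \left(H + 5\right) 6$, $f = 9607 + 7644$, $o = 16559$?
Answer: $- \frac{81637202}{3548187} \approx -23.008$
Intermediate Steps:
$m{\left(t,n \right)} = - \frac{2}{9} + \left(41 + t\right) \left(43 + n\right)$ ($m{\left(t,n \right)} = - \frac{2}{9} + \left(t + 41\right) \left(n + 43\right) = - \frac{2}{9} + \left(41 + t\right) \left(43 + n\right)$)
$f = 17251$
$Z{\left(H \right)} = 30 + 6 H$ ($Z{\left(H \right)} = \left(5 + H\right) 6 = 30 + 6 H$)
$\frac{o}{-19462 + m{\left(85,51 \right)}} + \frac{f}{Z{\left(-143 \right)}} = \frac{16559}{-19462 + \left(\frac{15865}{9} + 41 \cdot 51 + 43 \cdot 85 + 51 \cdot 85\right)} + \frac{17251}{30 + 6 \left(-143\right)} = \frac{16559}{-19462 + \left(\frac{15865}{9} + 2091 + 3655 + 4335\right)} + \frac{17251}{30 - 858} = \frac{16559}{-19462 + \frac{106594}{9}} + \frac{17251}{-828} = \frac{16559}{- \frac{68564}{9}} + 17251 \left(- \frac{1}{828}\right) = 16559 \left(- \frac{9}{68564}\right) - \frac{17251}{828} = - \frac{149031}{68564} - \frac{17251}{828} = - \frac{81637202}{3548187}$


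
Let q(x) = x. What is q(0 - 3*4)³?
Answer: -1728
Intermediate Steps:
q(0 - 3*4)³ = (0 - 3*4)³ = (0 - 12)³ = (-12)³ = -1728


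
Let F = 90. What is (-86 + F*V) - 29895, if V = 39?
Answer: -26471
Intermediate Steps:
(-86 + F*V) - 29895 = (-86 + 90*39) - 29895 = (-86 + 3510) - 29895 = 3424 - 29895 = -26471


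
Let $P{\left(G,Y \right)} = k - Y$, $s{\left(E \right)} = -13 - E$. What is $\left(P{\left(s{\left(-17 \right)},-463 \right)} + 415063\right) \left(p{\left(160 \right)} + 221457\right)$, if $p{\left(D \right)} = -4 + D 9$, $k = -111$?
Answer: $92593095595$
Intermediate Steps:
$p{\left(D \right)} = -4 + 9 D$
$P{\left(G,Y \right)} = -111 - Y$
$\left(P{\left(s{\left(-17 \right)},-463 \right)} + 415063\right) \left(p{\left(160 \right)} + 221457\right) = \left(\left(-111 - -463\right) + 415063\right) \left(\left(-4 + 9 \cdot 160\right) + 221457\right) = \left(\left(-111 + 463\right) + 415063\right) \left(\left(-4 + 1440\right) + 221457\right) = \left(352 + 415063\right) \left(1436 + 221457\right) = 415415 \cdot 222893 = 92593095595$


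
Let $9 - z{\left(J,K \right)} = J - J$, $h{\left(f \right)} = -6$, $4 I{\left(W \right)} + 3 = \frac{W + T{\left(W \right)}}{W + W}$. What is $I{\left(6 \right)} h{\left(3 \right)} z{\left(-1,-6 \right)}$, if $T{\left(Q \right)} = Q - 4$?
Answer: $\frac{63}{2} \approx 31.5$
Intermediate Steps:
$T{\left(Q \right)} = -4 + Q$
$I{\left(W \right)} = - \frac{3}{4} + \frac{-4 + 2 W}{8 W}$ ($I{\left(W \right)} = - \frac{3}{4} + \frac{\left(W + \left(-4 + W\right)\right) \frac{1}{W + W}}{4} = - \frac{3}{4} + \frac{\left(-4 + 2 W\right) \frac{1}{2 W}}{4} = - \frac{3}{4} + \frac{\frac{1}{2} \frac{1}{W} \left(-4 + 2 W\right)}{4} = - \frac{3}{4} + \frac{-4 + 2 W}{8 W}$)
$z{\left(J,K \right)} = 9$ ($z{\left(J,K \right)} = 9 - \left(J - J\right) = 9 - 0 = 9 + 0 = 9$)
$I{\left(6 \right)} h{\left(3 \right)} z{\left(-1,-6 \right)} = \frac{-1 - 6}{2 \cdot 6} \left(-6\right) 9 = \frac{1}{2} \cdot \frac{1}{6} \left(-1 - 6\right) \left(-6\right) 9 = \frac{1}{2} \cdot \frac{1}{6} \left(-7\right) \left(-6\right) 9 = \left(- \frac{7}{12}\right) \left(-6\right) 9 = \frac{7}{2} \cdot 9 = \frac{63}{2}$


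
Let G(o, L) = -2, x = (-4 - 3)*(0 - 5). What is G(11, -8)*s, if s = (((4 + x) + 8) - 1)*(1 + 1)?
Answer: -184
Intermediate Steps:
x = 35 (x = -7*(-5) = 35)
s = 92 (s = (((4 + 35) + 8) - 1)*(1 + 1) = ((39 + 8) - 1)*2 = (47 - 1)*2 = 46*2 = 92)
G(11, -8)*s = -2*92 = -184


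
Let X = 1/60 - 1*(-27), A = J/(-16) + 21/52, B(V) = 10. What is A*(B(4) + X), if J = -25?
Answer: 908389/12480 ≈ 72.788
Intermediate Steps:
A = 409/208 (A = -25/(-16) + 21/52 = -25*(-1/16) + 21*(1/52) = 25/16 + 21/52 = 409/208 ≈ 1.9663)
X = 1621/60 (X = 1/60 + 27 = 1621/60 ≈ 27.017)
A*(B(4) + X) = 409*(10 + 1621/60)/208 = (409/208)*(2221/60) = 908389/12480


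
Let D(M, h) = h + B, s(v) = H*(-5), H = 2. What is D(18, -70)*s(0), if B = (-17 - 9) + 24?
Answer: 720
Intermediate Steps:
B = -2 (B = -26 + 24 = -2)
s(v) = -10 (s(v) = 2*(-5) = -10)
D(M, h) = -2 + h (D(M, h) = h - 2 = -2 + h)
D(18, -70)*s(0) = (-2 - 70)*(-10) = -72*(-10) = 720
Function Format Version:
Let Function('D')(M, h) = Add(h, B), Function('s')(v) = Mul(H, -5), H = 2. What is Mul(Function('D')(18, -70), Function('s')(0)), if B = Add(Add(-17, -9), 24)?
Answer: 720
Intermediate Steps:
B = -2 (B = Add(-26, 24) = -2)
Function('s')(v) = -10 (Function('s')(v) = Mul(2, -5) = -10)
Function('D')(M, h) = Add(-2, h) (Function('D')(M, h) = Add(h, -2) = Add(-2, h))
Mul(Function('D')(18, -70), Function('s')(0)) = Mul(Add(-2, -70), -10) = Mul(-72, -10) = 720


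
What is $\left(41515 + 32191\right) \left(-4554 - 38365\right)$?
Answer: $-3163387814$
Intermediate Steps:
$\left(41515 + 32191\right) \left(-4554 - 38365\right) = 73706 \left(-42919\right) = -3163387814$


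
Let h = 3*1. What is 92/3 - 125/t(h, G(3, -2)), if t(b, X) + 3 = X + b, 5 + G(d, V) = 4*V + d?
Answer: 259/6 ≈ 43.167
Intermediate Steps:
G(d, V) = -5 + d + 4*V (G(d, V) = -5 + (4*V + d) = -5 + (d + 4*V) = -5 + d + 4*V)
h = 3
t(b, X) = -3 + X + b (t(b, X) = -3 + (X + b) = -3 + X + b)
92/3 - 125/t(h, G(3, -2)) = 92/3 - 125/(-3 + (-5 + 3 + 4*(-2)) + 3) = 92*(1/3) - 125/(-3 + (-5 + 3 - 8) + 3) = 92/3 - 125/(-3 - 10 + 3) = 92/3 - 125/(-10) = 92/3 - 125*(-1/10) = 92/3 + 25/2 = 259/6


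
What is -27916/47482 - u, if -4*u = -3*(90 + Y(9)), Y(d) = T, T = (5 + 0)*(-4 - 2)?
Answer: -1082303/23741 ≈ -45.588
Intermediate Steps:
T = -30 (T = 5*(-6) = -30)
Y(d) = -30
u = 45 (u = -(-3)*(90 - 30)/4 = -(-3)*60/4 = -1/4*(-180) = 45)
-27916/47482 - u = -27916/47482 - 1*45 = -27916*1/47482 - 45 = -13958/23741 - 45 = -1082303/23741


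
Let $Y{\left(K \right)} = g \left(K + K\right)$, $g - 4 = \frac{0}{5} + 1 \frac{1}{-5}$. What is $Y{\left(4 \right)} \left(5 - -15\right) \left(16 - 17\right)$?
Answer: $-608$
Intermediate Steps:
$g = \frac{19}{5}$ ($g = 4 + \left(\frac{0}{5} + 1 \frac{1}{-5}\right) = 4 + \left(0 \cdot \frac{1}{5} + 1 \left(- \frac{1}{5}\right)\right) = 4 + \left(0 - \frac{1}{5}\right) = 4 - \frac{1}{5} = \frac{19}{5} \approx 3.8$)
$Y{\left(K \right)} = \frac{38 K}{5}$ ($Y{\left(K \right)} = \frac{19 \left(K + K\right)}{5} = \frac{19 \cdot 2 K}{5} = \frac{38 K}{5}$)
$Y{\left(4 \right)} \left(5 - -15\right) \left(16 - 17\right) = \frac{38}{5} \cdot 4 \left(5 - -15\right) \left(16 - 17\right) = \frac{152 \left(5 + 15\right)}{5} \left(16 - 17\right) = \frac{152}{5} \cdot 20 \left(-1\right) = 608 \left(-1\right) = -608$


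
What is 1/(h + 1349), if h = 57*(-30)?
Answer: -1/361 ≈ -0.0027701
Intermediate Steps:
h = -1710
1/(h + 1349) = 1/(-1710 + 1349) = 1/(-361) = -1/361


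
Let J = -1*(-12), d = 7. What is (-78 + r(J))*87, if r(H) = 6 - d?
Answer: -6873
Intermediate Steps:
J = 12
r(H) = -1 (r(H) = 6 - 1*7 = 6 - 7 = -1)
(-78 + r(J))*87 = (-78 - 1)*87 = -79*87 = -6873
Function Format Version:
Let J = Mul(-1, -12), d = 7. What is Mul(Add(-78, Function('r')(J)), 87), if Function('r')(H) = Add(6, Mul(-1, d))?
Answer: -6873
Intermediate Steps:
J = 12
Function('r')(H) = -1 (Function('r')(H) = Add(6, Mul(-1, 7)) = Add(6, -7) = -1)
Mul(Add(-78, Function('r')(J)), 87) = Mul(Add(-78, -1), 87) = Mul(-79, 87) = -6873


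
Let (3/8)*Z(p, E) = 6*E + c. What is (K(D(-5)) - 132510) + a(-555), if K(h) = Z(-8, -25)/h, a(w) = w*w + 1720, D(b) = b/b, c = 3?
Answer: 176843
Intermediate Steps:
D(b) = 1
Z(p, E) = 8 + 16*E (Z(p, E) = 8*(6*E + 3)/3 = 8*(3 + 6*E)/3 = 8 + 16*E)
a(w) = 1720 + w² (a(w) = w² + 1720 = 1720 + w²)
K(h) = -392/h (K(h) = (8 + 16*(-25))/h = (8 - 400)/h = -392/h)
(K(D(-5)) - 132510) + a(-555) = (-392/1 - 132510) + (1720 + (-555)²) = (-392*1 - 132510) + (1720 + 308025) = (-392 - 132510) + 309745 = -132902 + 309745 = 176843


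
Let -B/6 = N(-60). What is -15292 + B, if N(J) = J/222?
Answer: -565744/37 ≈ -15290.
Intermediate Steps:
N(J) = J/222 (N(J) = J*(1/222) = J/222)
B = 60/37 (B = -(-60)/37 = -6*(-10/37) = 60/37 ≈ 1.6216)
-15292 + B = -15292 + 60/37 = -565744/37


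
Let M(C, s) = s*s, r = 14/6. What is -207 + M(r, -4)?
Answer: -191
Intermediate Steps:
r = 7/3 (r = 14*(⅙) = 7/3 ≈ 2.3333)
M(C, s) = s²
-207 + M(r, -4) = -207 + (-4)² = -207 + 16 = -191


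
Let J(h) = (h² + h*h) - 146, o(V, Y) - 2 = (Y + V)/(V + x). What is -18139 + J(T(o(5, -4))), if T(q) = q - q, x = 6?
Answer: -18285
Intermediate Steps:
o(V, Y) = 2 + (V + Y)/(6 + V) (o(V, Y) = 2 + (Y + V)/(V + 6) = 2 + (V + Y)/(6 + V))
T(q) = 0
J(h) = -146 + 2*h² (J(h) = (h² + h²) - 146 = 2*h² - 146 = -146 + 2*h²)
-18139 + J(T(o(5, -4))) = -18139 + (-146 + 2*0²) = -18139 + (-146 + 2*0) = -18139 + (-146 + 0) = -18139 - 146 = -18285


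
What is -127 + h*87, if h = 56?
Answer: 4745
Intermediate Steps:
-127 + h*87 = -127 + 56*87 = -127 + 4872 = 4745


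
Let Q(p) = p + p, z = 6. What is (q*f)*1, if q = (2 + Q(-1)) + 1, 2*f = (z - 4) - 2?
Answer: 0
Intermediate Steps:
f = 0 (f = ((6 - 4) - 2)/2 = (2 - 2)/2 = (½)*0 = 0)
Q(p) = 2*p
q = 1 (q = (2 + 2*(-1)) + 1 = (2 - 2) + 1 = 0 + 1 = 1)
(q*f)*1 = (1*0)*1 = 0*1 = 0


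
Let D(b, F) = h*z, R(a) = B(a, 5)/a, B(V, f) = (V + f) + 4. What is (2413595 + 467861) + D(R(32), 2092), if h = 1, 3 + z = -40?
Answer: 2881413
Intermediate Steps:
z = -43 (z = -3 - 40 = -43)
B(V, f) = 4 + V + f
R(a) = (9 + a)/a (R(a) = (4 + a + 5)/a = (9 + a)/a)
D(b, F) = -43 (D(b, F) = 1*(-43) = -43)
(2413595 + 467861) + D(R(32), 2092) = (2413595 + 467861) - 43 = 2881456 - 43 = 2881413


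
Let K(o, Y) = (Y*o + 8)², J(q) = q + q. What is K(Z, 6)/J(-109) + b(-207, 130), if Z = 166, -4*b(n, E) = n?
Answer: -1993469/436 ≈ -4572.2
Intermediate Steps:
b(n, E) = -n/4
J(q) = 2*q
K(o, Y) = (8 + Y*o)²
K(Z, 6)/J(-109) + b(-207, 130) = (8 + 6*166)²/((2*(-109))) - ¼*(-207) = (8 + 996)²/(-218) + 207/4 = 1004²*(-1/218) + 207/4 = 1008016*(-1/218) + 207/4 = -504008/109 + 207/4 = -1993469/436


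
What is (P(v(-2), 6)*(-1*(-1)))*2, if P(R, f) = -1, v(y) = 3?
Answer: -2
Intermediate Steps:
(P(v(-2), 6)*(-1*(-1)))*2 = -(-1)*(-1)*2 = -1*1*2 = -1*2 = -2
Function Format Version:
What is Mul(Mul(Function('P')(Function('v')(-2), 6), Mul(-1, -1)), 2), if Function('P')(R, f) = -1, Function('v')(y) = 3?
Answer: -2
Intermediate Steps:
Mul(Mul(Function('P')(Function('v')(-2), 6), Mul(-1, -1)), 2) = Mul(Mul(-1, Mul(-1, -1)), 2) = Mul(Mul(-1, 1), 2) = Mul(-1, 2) = -2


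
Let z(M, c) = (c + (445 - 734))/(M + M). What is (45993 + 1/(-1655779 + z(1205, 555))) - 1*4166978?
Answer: -8222245160799775/1995213562 ≈ -4.1210e+6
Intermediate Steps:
z(M, c) = (-289 + c)/(2*M) (z(M, c) = (c - 289)/((2*M)) = (-289 + c)*(1/(2*M)) = (-289 + c)/(2*M))
(45993 + 1/(-1655779 + z(1205, 555))) - 1*4166978 = (45993 + 1/(-1655779 + (½)*(-289 + 555)/1205)) - 1*4166978 = (45993 + 1/(-1655779 + (½)*(1/1205)*266)) - 4166978 = (45993 + 1/(-1655779 + 133/1205)) - 4166978 = (45993 + 1/(-1995213562/1205)) - 4166978 = (45993 - 1205/1995213562) - 4166978 = 91765857355861/1995213562 - 4166978 = -8222245160799775/1995213562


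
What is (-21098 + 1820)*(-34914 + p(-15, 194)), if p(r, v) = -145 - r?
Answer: 675578232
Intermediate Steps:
(-21098 + 1820)*(-34914 + p(-15, 194)) = (-21098 + 1820)*(-34914 + (-145 - 1*(-15))) = -19278*(-34914 + (-145 + 15)) = -19278*(-34914 - 130) = -19278*(-35044) = 675578232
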